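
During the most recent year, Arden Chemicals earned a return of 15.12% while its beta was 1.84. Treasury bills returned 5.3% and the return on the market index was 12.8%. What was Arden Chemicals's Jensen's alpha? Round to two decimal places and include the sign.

-3.98%

Market excess return = 12.8% − 5.3% = 7.50%
CAPM benchmark = R_f + β(R_m − R_f) = 5.3% + 1.84 × 7.5% = 19.1000%
α = actual − benchmark = 15.12% − 19.1000% = -3.98%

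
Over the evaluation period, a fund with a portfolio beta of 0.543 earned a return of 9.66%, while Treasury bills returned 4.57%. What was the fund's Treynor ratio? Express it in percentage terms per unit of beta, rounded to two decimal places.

Treynor = (R_P − R_f) / β_P = (9.66% − 4.57%) / 0.5430 = 5.09% / 0.5430 = 9.37%

9.37%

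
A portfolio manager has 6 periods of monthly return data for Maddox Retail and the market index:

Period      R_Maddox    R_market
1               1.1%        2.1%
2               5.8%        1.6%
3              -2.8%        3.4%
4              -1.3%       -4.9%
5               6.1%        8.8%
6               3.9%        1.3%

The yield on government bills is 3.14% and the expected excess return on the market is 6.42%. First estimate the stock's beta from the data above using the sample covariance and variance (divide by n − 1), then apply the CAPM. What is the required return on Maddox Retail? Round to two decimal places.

5.87%

Mean R_i = (1.1 + 5.8 − 2.8 − 1.3 + 6.1 + 3.9) / 6 = 2.1333%
Mean R_m = (2.1 + 1.6 + 3.4 − 4.9 + 8.8 + 1.3) / 6 = 2.0500%
Σ(R_i − R̄_i)(R_m − R̄_m) = 40.9500  ⇒  Cov = 40.9500 / 5 = 8.1900
Σ(R_m − R̄_m)² = 96.4550  ⇒  Var(R_m) = 96.4550 / 5 = 19.2910
β = Cov / Var(R_m) = 8.1900 / 19.2910 = 0.4246
E(R) = R_f + β × MRP = 3.14% + 0.4246 × 6.42% = 5.87%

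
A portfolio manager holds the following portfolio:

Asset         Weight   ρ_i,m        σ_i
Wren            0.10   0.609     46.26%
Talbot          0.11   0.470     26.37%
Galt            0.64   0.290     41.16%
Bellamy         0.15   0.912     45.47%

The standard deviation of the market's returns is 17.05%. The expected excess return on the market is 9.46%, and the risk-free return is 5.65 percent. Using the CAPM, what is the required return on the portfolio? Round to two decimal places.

β_Wren = 0.609 × 46.26% / 17.05% = 1.6523
β_Talbot = 0.470 × 26.37% / 17.05% = 0.7269
β_Galt = 0.290 × 41.16% / 17.05% = 0.7001
β_Bellamy = 0.912 × 45.47% / 17.05% = 2.4322
β_P = Σ w_i β_i = 0.10×1.6523 + 0.11×0.7269 + 0.64×0.7001 + 0.15×2.4322 = 1.0581
E(R_P) = R_f + β_P × MRP = 5.65% + 1.0581 × 9.46% = 15.66%

15.66%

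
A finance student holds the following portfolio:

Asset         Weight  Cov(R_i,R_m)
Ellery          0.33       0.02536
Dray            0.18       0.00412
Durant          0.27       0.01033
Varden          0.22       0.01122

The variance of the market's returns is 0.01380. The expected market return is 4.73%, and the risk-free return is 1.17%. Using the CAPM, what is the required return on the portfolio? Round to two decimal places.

β_Ellery = 0.02536 / 0.01380 = 1.8377
β_Dray = 0.00412 / 0.01380 = 0.2986
β_Durant = 0.01033 / 0.01380 = 0.7486
β_Varden = 0.01122 / 0.01380 = 0.8130
β_P = Σ w_i β_i = 0.33×1.8377 + 0.18×0.2986 + 0.27×0.7486 + 0.22×0.8130 = 1.0412
MRP = 4.73% − 1.17% = 3.56%
E(R_P) = R_f + β_P × MRP = 1.17% + 1.0412 × 3.56% = 4.88%

4.88%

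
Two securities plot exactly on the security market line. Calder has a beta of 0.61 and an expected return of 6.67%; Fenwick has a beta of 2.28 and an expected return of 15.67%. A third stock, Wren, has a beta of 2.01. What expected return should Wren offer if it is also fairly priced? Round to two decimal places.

MRP (SML slope) = (15.67% − 6.67%) / (2.28 − 0.61) = 9.00% / 1.67 = 5.3892%
R_f (intercept) = 6.67% − 0.61 × 5.3892% = 3.3826%
E(R_Wren) = R_f + β × MRP = 3.3826% + 2.01 × 5.3892% = 14.21%

14.21%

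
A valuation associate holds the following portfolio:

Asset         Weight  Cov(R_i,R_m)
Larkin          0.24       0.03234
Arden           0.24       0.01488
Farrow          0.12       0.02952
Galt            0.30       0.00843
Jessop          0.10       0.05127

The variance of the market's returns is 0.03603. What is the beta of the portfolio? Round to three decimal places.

β_Larkin = 0.03234 / 0.03603 = 0.8976
β_Arden = 0.01488 / 0.03603 = 0.4130
β_Farrow = 0.02952 / 0.03603 = 0.8193
β_Galt = 0.00843 / 0.03603 = 0.2340
β_Jessop = 0.05127 / 0.03603 = 1.4230
β_P = Σ w_i β_i = 0.24×0.8976 + 0.24×0.4130 + 0.12×0.8193 + 0.30×0.2340 + 0.10×1.4230 = 0.6254

0.625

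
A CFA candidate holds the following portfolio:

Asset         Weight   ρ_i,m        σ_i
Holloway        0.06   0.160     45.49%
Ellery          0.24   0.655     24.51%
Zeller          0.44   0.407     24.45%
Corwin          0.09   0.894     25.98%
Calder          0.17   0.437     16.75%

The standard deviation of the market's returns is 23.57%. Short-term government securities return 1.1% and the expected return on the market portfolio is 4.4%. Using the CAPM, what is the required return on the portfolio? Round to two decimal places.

2.78%

β_Holloway = 0.160 × 45.49% / 23.57% = 0.3088
β_Ellery = 0.655 × 24.51% / 23.57% = 0.6811
β_Zeller = 0.407 × 24.45% / 23.57% = 0.4222
β_Corwin = 0.894 × 25.98% / 23.57% = 0.9854
β_Calder = 0.437 × 16.75% / 23.57% = 0.3106
β_P = Σ w_i β_i = 0.06×0.3088 + 0.24×0.6811 + 0.44×0.4222 + 0.09×0.9854 + 0.17×0.3106 = 0.5092
MRP = 4.4% − 1.1% = 3.30%
E(R_P) = R_f + β_P × MRP = 1.1% + 0.5092 × 3.3% = 2.78%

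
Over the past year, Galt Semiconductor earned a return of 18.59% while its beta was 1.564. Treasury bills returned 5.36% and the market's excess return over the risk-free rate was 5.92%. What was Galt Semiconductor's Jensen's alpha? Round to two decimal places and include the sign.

+3.97%

CAPM benchmark = R_f + β(R_m − R_f) = 5.36% + 1.564 × 5.92% = 14.61888%
α = actual − benchmark = 18.59% − 14.61888% = +3.97%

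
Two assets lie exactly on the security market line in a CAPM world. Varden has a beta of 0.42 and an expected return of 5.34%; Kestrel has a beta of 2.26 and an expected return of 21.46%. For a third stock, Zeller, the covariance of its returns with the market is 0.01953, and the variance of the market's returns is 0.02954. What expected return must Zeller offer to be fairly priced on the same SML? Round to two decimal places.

7.45%

MRP = (21.46% − 5.34%) / (2.26 − 0.42) = 8.7609%
R_f = 5.34% − 0.42 × 8.7609% = 1.6604%
β_Zeller = Cov / Var(R_m) = 0.01953 / 0.02954 = 0.6611
E(R_Zeller) = R_f + β × MRP = 1.6604% + 0.6611 × 8.7609% = 7.45%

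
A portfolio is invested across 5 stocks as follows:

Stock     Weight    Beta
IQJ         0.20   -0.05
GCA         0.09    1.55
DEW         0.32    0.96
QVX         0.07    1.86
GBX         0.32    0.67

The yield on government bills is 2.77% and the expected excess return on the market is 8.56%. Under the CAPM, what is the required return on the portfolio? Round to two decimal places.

β_P = Σ w_i β_i = 0.20×-0.05 + 0.09×1.55 + 0.32×0.96 + 0.07×1.86 + 0.32×0.67 = 0.7813
E(R_P) = R_f + β_P × MRP = 2.77% + 0.7813 × 8.56% = 9.46%

9.46%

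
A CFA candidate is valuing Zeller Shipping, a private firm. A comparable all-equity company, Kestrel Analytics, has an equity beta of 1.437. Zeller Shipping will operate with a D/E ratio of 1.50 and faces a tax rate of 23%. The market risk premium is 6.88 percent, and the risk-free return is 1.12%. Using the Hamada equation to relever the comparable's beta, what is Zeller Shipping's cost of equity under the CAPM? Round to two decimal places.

22.43%

β_L = β_U × [1 + (1 − t)(D/E)] = 1.437 × [1 + (1 − 0.23) × 1.50]
    = 1.437 × [1 + 0.77 × 1.50] = 1.437 × 2.1550 = 3.0967
E(R) = R_f + β_L × MRP = 1.12% + 3.0967 × 6.88% = 22.43%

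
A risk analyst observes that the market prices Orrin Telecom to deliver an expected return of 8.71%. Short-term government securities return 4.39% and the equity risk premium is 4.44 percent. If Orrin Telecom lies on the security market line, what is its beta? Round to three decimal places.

0.973

β = (E(R) − R_f) / MRP = (8.71% − 4.39%) / 4.44% = 4.32% / 4.44% = 0.973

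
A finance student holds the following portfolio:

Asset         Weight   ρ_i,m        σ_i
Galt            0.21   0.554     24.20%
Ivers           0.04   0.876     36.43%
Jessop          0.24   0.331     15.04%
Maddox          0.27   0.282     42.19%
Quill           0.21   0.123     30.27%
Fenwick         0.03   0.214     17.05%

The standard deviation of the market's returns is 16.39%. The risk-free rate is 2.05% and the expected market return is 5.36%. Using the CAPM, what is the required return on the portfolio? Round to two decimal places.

β_Galt = 0.554 × 24.20% / 16.39% = 0.8180
β_Ivers = 0.876 × 36.43% / 16.39% = 1.9471
β_Jessop = 0.331 × 15.04% / 16.39% = 0.3037
β_Maddox = 0.282 × 42.19% / 16.39% = 0.7259
β_Quill = 0.123 × 30.27% / 16.39% = 0.2272
β_Fenwick = 0.214 × 17.05% / 16.39% = 0.2226
β_P = Σ w_i β_i = 0.21×0.8180 + 0.04×1.9471 + 0.24×0.3037 + 0.27×0.7259 + 0.21×0.2272 + 0.03×0.2226 = 0.5729
MRP = 5.36% − 2.05% = 3.31%
E(R_P) = R_f + β_P × MRP = 2.05% + 0.5729 × 3.31% = 3.95%

3.95%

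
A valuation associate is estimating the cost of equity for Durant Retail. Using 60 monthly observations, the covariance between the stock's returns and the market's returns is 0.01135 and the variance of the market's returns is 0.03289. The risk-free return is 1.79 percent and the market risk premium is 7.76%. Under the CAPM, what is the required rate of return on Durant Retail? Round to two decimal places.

4.47%

β = Cov(R_i, R_m) / Var(R_m) = 0.01135 / 0.03289 = 0.3451
E(R) = R_f + β × MRP = 1.79% + 0.3451 × 7.76% = 4.47%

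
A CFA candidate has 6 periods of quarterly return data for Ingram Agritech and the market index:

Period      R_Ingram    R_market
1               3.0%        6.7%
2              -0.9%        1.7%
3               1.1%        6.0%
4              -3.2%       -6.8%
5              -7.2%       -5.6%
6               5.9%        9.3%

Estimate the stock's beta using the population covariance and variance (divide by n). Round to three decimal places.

0.638

Mean R_i = (3.0 − 0.9 + 1.1 − 3.2 − 7.2 + 5.9) / 6 = -0.2167%
Mean R_m = (6.7 + 1.7 + 6.0 − 6.8 − 5.6 + 9.3) / 6 = 1.8833%
Σ(R_i − R̄_i)(R_m − R̄_m) = 144.5683  ⇒  Cov = 144.5683 / 6 = 24.0947
Σ(R_m − R̄_m)² = 226.5883  ⇒  Var(R_m) = 226.5883 / 6 = 37.7647
β = Cov / Var(R_m) = 24.0947 / 37.7647 = 0.6380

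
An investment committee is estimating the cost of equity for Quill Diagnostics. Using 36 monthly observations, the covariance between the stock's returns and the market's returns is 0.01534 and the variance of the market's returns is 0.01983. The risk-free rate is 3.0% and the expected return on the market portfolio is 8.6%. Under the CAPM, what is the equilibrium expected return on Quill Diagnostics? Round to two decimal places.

7.33%

β = Cov(R_i, R_m) / Var(R_m) = 0.01534 / 0.01983 = 0.7736
MRP = 8.6% − 3.0% = 5.60%
E(R) = R_f + β × MRP = 3.0% + 0.7736 × 5.6% = 7.33%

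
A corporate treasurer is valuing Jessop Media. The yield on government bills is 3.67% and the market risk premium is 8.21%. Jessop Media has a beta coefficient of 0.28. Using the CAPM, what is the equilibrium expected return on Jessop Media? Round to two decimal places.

E(R) = R_f + β × MRP = 3.67% + 0.28 × 8.21% = 5.97%

5.97%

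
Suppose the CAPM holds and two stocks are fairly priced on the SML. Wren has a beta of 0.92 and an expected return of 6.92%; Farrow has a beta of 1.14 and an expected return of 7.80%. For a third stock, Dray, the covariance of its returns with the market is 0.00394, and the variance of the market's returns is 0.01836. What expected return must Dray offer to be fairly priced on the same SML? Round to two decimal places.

4.10%

MRP = (7.80% − 6.92%) / (1.14 − 0.92) = 4.0000%
R_f = 6.92% − 0.92 × 4.0000% = 3.2400%
β_Dray = Cov / Var(R_m) = 0.00394 / 0.01836 = 0.2146
E(R_Dray) = R_f + β × MRP = 3.2400% + 0.2146 × 4.0000% = 4.10%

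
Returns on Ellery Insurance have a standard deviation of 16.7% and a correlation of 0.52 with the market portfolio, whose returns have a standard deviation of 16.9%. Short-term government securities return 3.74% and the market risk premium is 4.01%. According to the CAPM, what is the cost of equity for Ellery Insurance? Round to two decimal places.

β = ρ × σ_i / σ_m = 0.52 × 16.7% / 16.9% = 0.5138
E(R) = 3.74% + 0.5138 × 4.01% = 5.80%

5.80%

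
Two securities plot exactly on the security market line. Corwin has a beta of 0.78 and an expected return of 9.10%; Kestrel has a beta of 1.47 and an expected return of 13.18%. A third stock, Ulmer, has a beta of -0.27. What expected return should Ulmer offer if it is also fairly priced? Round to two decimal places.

2.89%

MRP (SML slope) = (13.18% − 9.10%) / (1.47 − 0.78) = 4.08% / 0.69 = 5.9130%
R_f (intercept) = 9.10% − 0.78 × 5.9130% = 4.4879%
E(R_Ulmer) = R_f + β × MRP = 4.4879% + -0.27 × 5.9130% = 2.89%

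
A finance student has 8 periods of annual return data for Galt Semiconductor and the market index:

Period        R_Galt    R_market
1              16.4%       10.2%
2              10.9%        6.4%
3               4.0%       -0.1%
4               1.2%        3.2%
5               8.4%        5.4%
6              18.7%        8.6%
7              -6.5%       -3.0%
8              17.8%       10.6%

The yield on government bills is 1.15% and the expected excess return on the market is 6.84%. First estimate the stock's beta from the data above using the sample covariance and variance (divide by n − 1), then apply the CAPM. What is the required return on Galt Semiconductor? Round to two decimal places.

13.01%

Mean R_i = (16.4 + 10.9 + 4.0 + 1.2 + 8.4 + 18.7 − 6.5 + 17.8) / 8 = 8.8625%
Mean R_m = (10.2 + 6.4 − 0.1 + 3.2 + 5.4 + 8.6 − 3.0 + 10.6) / 8 = 5.1625%
Σ(R_i − R̄_i)(R_m − R̄_m) = 288.8188  ⇒  Cov = 288.8188 / 7 = 41.2598
Σ(R_m − R̄_m)² = 166.5188  ⇒  Var(R_m) = 166.5188 / 7 = 23.7884
β = Cov / Var(R_m) = 41.2598 / 23.7884 = 1.7345
E(R) = R_f + β × MRP = 1.15% + 1.7345 × 6.84% = 13.01%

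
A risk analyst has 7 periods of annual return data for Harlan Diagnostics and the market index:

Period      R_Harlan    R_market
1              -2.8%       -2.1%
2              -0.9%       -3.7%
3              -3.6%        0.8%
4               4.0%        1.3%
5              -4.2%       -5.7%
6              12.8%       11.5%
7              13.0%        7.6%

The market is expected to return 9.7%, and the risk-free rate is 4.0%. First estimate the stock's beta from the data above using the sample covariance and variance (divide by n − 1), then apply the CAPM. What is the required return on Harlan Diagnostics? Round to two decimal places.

10.36%

Mean R_i = (-2.8 − 0.9 − 3.6 + 4.0 − 4.2 + 12.8 + 13.0) / 7 = 2.6143%
Mean R_m = (-2.1 − 3.7 + 0.8 + 1.3 − 5.7 + 11.5 + 7.6) / 7 = 1.3857%
Σ(R_i − R̄_i)(R_m − R̄_m) = 256.1114  ⇒  Cov = 256.1114 / 6 = 42.6852
Σ(R_m − R̄_m)² = 229.4886  ⇒  Var(R_m) = 229.4886 / 6 = 38.2481
β = Cov / Var(R_m) = 42.6852 / 38.2481 = 1.1160
MRP = 9.7% − 4.0% = 5.70%
E(R) = R_f + β × MRP = 4.0% + 1.1160 × 5.7% = 10.36%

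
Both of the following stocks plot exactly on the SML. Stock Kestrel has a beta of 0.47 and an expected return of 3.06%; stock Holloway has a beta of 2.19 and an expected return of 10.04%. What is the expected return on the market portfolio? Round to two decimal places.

Both satisfy E(R) = R_f + β·MRP, so the slope of the SML is
MRP = (10.04% − 3.06%) / (2.19 − 0.47) = 6.98% / 1.72 = 4.0581%
R_f = E(R_Kestrel) − β_Kestrel·MRP = 3.06% − 0.47 × 4.0581% = 1.1527%
E(R_m) = R_f + MRP = 1.1527% + 4.0581% = 5.21%

5.21%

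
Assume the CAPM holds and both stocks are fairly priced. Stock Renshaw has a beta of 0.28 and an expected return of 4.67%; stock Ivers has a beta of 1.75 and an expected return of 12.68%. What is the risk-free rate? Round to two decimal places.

Both satisfy E(R) = R_f + β·MRP, so the slope of the SML is
MRP = (12.68% − 4.67%) / (1.75 − 0.28) = 8.01% / 1.47 = 5.4490%
R_f = E(R_Renshaw) − β_Renshaw·MRP = 4.67% − 0.28 × 5.4490% = 3.1443%

3.14%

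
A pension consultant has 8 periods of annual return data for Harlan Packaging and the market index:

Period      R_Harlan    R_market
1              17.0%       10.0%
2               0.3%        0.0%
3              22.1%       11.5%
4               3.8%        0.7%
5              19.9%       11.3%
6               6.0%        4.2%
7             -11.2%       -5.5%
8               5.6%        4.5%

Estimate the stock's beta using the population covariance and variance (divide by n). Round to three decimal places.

Mean R_i = (17.0 + 0.3 + 22.1 + 3.8 + 19.9 + 6.0 − 11.2 + 5.6) / 8 = 7.9375%
Mean R_m = (10.0 + 0.0 + 11.5 + 0.7 + 11.3 + 4.2 − 5.5 + 4.5) / 8 = 4.5875%
Σ(R_i − R̄_i)(R_m − R̄_m) = 472.3738  ⇒  Cov = 472.3738 / 8 = 59.0467
Σ(R_m − R̄_m)² = 260.2088  ⇒  Var(R_m) = 260.2088 / 8 = 32.5261
β = Cov / Var(R_m) = 59.0467 / 32.5261 = 1.8154

1.815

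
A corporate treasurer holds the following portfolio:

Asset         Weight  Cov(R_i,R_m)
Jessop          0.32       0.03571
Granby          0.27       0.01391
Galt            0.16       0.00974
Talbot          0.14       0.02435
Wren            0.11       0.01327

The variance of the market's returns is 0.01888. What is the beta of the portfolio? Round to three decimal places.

β_Jessop = 0.03571 / 0.01888 = 1.8914
β_Granby = 0.01391 / 0.01888 = 0.7368
β_Galt = 0.00974 / 0.01888 = 0.5159
β_Talbot = 0.02435 / 0.01888 = 1.2897
β_Wren = 0.01327 / 0.01888 = 0.7029
β_P = Σ w_i β_i = 0.32×1.8914 + 0.27×0.7368 + 0.16×0.5159 + 0.14×1.2897 + 0.11×0.7029 = 1.1446

1.145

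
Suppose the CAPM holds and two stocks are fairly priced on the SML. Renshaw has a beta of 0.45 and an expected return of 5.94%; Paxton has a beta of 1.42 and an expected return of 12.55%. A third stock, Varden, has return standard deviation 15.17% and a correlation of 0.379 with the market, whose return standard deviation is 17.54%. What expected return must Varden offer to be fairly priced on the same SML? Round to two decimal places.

MRP = (12.55% − 5.94%) / (1.42 − 0.45) = 6.8144%
R_f = 5.94% − 0.45 × 6.8144% = 2.8735%
β_Varden = ρ·σ_i/σ_m = 0.379 × 15.17 / 17.54 = 0.3278
E(R_Varden) = R_f + β × MRP = 2.8735% + 0.3278 × 6.8144% = 5.11%

5.11%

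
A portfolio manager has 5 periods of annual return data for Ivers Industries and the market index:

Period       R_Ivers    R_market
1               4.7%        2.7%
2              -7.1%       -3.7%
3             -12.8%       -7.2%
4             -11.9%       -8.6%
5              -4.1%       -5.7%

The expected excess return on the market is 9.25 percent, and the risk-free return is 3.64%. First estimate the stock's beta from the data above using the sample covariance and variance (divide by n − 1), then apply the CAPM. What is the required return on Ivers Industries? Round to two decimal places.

Mean R_i = (4.7 − 7.1 − 12.8 − 11.9 − 4.1) / 5 = -6.2400%
Mean R_m = (2.7 − 3.7 − 7.2 − 8.6 − 5.7) / 5 = -4.5000%
Σ(R_i − R̄_i)(R_m − R̄_m) = 116.4300  ⇒  Cov = 116.4300 / 4 = 29.1075
Σ(R_m − R̄_m)² = 78.0200  ⇒  Var(R_m) = 78.0200 / 4 = 19.5050
β = Cov / Var(R_m) = 29.1075 / 19.5050 = 1.4923
E(R) = R_f + β × MRP = 3.64% + 1.4923 × 9.25% = 17.44%

17.44%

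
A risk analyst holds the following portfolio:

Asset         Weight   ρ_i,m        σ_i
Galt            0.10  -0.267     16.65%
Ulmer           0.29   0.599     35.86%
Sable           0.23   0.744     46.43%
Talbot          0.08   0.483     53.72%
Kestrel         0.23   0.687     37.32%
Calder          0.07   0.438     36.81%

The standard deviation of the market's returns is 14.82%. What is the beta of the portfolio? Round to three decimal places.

1.541

β_Galt = -0.267 × 16.65% / 14.82% = -0.3000
β_Ulmer = 0.599 × 35.86% / 14.82% = 1.4494
β_Sable = 0.744 × 46.43% / 14.82% = 2.3309
β_Talbot = 0.483 × 53.72% / 14.82% = 1.7508
β_Kestrel = 0.687 × 37.32% / 14.82% = 1.7300
β_Calder = 0.438 × 36.81% / 14.82% = 1.0879
β_P = Σ w_i β_i = 0.10×-0.3000 + 0.29×1.4494 + 0.23×2.3309 + 0.08×1.7508 + 0.23×1.7300 + 0.07×1.0879 = 1.5406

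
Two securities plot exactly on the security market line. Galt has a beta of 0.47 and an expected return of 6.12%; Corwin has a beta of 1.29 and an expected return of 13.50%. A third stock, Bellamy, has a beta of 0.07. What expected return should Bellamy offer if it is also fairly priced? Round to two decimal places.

MRP (SML slope) = (13.50% − 6.12%) / (1.29 − 0.47) = 7.38% / 0.82 = 9.0000%
R_f (intercept) = 6.12% − 0.47 × 9.0000% = 1.8900%
E(R_Bellamy) = R_f + β × MRP = 1.8900% + 0.07 × 9.0000% = 2.52%

2.52%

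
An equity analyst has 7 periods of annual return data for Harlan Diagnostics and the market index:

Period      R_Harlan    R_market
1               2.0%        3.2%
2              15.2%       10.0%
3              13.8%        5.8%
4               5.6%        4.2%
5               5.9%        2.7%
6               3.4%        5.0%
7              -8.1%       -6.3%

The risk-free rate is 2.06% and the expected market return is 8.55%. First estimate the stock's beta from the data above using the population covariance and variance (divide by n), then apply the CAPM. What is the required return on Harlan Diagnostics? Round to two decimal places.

11.46%

Mean R_i = (2.0 + 15.2 + 13.8 + 5.6 + 5.9 + 3.4 − 8.1) / 7 = 5.4000%
Mean R_m = (3.2 + 10.0 + 5.8 + 4.2 + 2.7 + 5.0 − 6.3) / 7 = 3.5143%
Σ(R_i − R̄_i)(R_m − R̄_m) = 213.0800  ⇒  Cov = 213.0800 / 7 = 30.4400
Σ(R_m − R̄_m)² = 147.0486  ⇒  Var(R_m) = 147.0486 / 7 = 21.0069
β = Cov / Var(R_m) = 30.4400 / 21.0069 = 1.4490
MRP = 8.55% − 2.06% = 6.49%
E(R) = R_f + β × MRP = 2.06% + 1.4490 × 6.49% = 11.46%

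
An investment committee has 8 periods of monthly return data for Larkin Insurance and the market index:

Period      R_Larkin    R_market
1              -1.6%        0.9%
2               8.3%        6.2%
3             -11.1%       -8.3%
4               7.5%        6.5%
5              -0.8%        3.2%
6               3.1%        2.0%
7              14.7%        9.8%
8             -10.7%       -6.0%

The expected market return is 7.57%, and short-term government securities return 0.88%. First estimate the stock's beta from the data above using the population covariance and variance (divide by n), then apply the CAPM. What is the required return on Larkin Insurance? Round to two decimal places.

Mean R_i = (-1.6 + 8.3 − 11.1 + 7.5 − 0.8 + 3.1 + 14.7 − 10.7) / 8 = 1.1750%
Mean R_m = (0.9 + 6.2 − 8.3 + 6.5 + 3.2 + 2.0 + 9.8 − 6.0) / 8 = 1.7875%
Σ(R_i − R̄_i)(R_m − R̄_m) = 385.9975  ⇒  Cov = 385.9975 / 8 = 48.2497
Σ(R_m − R̄_m)² = 271.1088  ⇒  Var(R_m) = 271.1088 / 8 = 33.8886
β = Cov / Var(R_m) = 48.2497 / 33.8886 = 1.4238
MRP = 7.57% − 0.88% = 6.69%
E(R) = R_f + β × MRP = 0.88% + 1.4238 × 6.69% = 10.41%

10.41%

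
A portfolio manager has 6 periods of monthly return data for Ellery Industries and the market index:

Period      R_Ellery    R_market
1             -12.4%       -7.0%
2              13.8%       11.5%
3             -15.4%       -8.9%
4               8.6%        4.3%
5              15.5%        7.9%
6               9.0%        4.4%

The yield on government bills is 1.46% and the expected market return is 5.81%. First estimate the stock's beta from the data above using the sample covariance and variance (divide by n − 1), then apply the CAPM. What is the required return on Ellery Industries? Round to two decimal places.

Mean R_i = (-12.4 + 13.8 − 15.4 + 8.6 + 15.5 + 9.0) / 6 = 3.1833%
Mean R_m = (-7.0 + 11.5 − 8.9 + 4.3 + 7.9 + 4.4) / 6 = 2.0333%
Σ(R_i − R̄_i)(R_m − R̄_m) = 542.7533  ⇒  Cov = 542.7533 / 5 = 108.5507
Σ(R_m − R̄_m)² = 335.9133  ⇒  Var(R_m) = 335.9133 / 5 = 67.1827
β = Cov / Var(R_m) = 108.5507 / 67.1827 = 1.6158
MRP = 5.81% − 1.46% = 4.35%
E(R) = R_f + β × MRP = 1.46% + 1.6158 × 4.35% = 8.49%

8.49%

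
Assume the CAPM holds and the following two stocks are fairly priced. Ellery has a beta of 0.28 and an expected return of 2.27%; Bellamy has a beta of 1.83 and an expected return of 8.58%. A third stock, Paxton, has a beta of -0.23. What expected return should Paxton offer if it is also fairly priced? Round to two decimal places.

0.19%

MRP (SML slope) = (8.58% − 2.27%) / (1.83 − 0.28) = 6.31% / 1.55 = 4.0710%
R_f (intercept) = 2.27% − 0.28 × 4.0710% = 1.1301%
E(R_Paxton) = R_f + β × MRP = 1.1301% + -0.23 × 4.0710% = 0.19%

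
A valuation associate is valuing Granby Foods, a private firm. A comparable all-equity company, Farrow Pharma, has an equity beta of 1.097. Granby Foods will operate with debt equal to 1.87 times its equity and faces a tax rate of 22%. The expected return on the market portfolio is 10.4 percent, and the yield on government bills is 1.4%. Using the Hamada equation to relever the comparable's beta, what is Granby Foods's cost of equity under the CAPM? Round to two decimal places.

β_L = β_U × [1 + (1 − t)(D/E)] = 1.097 × [1 + (1 − 0.22) × 1.87]
    = 1.097 × [1 + 0.78 × 1.87] = 1.097 × 2.4586 = 2.6971
MRP = 10.4% − 1.4% = 9.00%
E(R) = R_f + β_L × MRP = 1.4% + 2.6971 × 9.0% = 25.67%

25.67%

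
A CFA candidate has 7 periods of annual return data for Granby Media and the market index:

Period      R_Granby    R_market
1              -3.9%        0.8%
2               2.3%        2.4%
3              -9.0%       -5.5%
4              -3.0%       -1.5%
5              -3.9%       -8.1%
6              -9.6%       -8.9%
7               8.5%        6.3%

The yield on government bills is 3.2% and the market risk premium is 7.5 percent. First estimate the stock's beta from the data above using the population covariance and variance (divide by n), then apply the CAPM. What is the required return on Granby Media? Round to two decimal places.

Mean R_i = (-3.9 + 2.3 − 9.0 − 3.0 − 3.9 − 9.6 + 8.5) / 7 = -2.6571%
Mean R_m = (0.8 + 2.4 − 5.5 − 1.5 − 8.1 − 8.9 + 6.3) / 7 = -2.0714%
Σ(R_i − R̄_i)(R_m − R̄_m) = 188.4514  ⇒  Cov = 188.4514 / 7 = 26.9216
Σ(R_m − R̄_m)² = 193.3743  ⇒  Var(R_m) = 193.3743 / 7 = 27.6249
β = Cov / Var(R_m) = 26.9216 / 27.6249 = 0.9745
E(R) = R_f + β × MRP = 3.2% + 0.9745 × 7.5% = 10.51%

10.51%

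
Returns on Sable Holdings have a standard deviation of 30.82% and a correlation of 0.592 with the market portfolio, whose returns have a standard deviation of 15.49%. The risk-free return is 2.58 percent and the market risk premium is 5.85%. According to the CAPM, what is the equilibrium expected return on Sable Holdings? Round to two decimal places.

β = ρ × σ_i / σ_m = 0.592 × 30.82% / 15.49% = 1.1779
E(R) = 2.58% + 1.1779 × 5.85% = 9.47%

9.47%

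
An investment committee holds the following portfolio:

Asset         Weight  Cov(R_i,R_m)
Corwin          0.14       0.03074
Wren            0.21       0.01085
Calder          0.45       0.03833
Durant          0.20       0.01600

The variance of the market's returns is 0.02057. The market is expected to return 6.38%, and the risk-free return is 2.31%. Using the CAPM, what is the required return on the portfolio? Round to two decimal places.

β_Corwin = 0.03074 / 0.02057 = 1.4944
β_Wren = 0.01085 / 0.02057 = 0.5275
β_Calder = 0.03833 / 0.02057 = 1.8634
β_Durant = 0.01600 / 0.02057 = 0.7778
β_P = Σ w_i β_i = 0.14×1.4944 + 0.21×0.5275 + 0.45×1.8634 + 0.20×0.7778 = 1.3141
MRP = 6.38% − 2.31% = 4.07%
E(R_P) = R_f + β_P × MRP = 2.31% + 1.3141 × 4.07% = 7.66%

7.66%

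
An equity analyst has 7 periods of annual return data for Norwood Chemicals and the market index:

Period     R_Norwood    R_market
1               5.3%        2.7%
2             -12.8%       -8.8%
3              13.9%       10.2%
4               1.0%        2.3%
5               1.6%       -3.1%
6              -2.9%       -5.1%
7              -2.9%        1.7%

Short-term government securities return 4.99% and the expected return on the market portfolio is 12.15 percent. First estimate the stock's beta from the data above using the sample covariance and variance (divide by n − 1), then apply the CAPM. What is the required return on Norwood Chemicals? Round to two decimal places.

Mean R_i = (5.3 − 12.8 + 13.9 + 1.0 + 1.6 − 2.9 − 2.9) / 7 = 0.4571%
Mean R_m = (2.7 − 8.8 + 10.2 + 2.3 − 3.1 − 5.1 + 1.7) / 7 = -0.0143%
Σ(R_i − R̄_i)(R_m − R̄_m) = 275.9757  ⇒  Cov = 275.9757 / 6 = 45.9960
Σ(R_m − R̄_m)² = 232.5686  ⇒  Var(R_m) = 232.5686 / 6 = 38.7614
β = Cov / Var(R_m) = 45.9960 / 38.7614 = 1.1866
MRP = 12.15% − 4.99% = 7.16%
E(R) = R_f + β × MRP = 4.99% + 1.1866 × 7.16% = 13.49%

13.49%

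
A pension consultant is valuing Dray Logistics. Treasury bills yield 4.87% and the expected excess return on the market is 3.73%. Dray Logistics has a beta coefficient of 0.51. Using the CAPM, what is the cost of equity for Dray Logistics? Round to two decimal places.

6.77%

E(R) = R_f + β × MRP = 4.87% + 0.51 × 3.73% = 6.77%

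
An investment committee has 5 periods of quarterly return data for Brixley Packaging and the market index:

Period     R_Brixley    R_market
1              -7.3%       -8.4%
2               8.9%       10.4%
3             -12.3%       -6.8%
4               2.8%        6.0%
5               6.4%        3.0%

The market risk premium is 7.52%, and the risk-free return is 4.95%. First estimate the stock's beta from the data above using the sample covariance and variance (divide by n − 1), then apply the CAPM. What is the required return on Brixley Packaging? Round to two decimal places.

Mean R_i = (-7.3 + 8.9 − 12.3 + 2.8 + 6.4) / 5 = -0.3000%
Mean R_m = (-8.4 + 10.4 − 6.8 + 6.0 + 3.0) / 5 = 0.8400%
Σ(R_i − R̄_i)(R_m − R̄_m) = 274.7800  ⇒  Cov = 274.7800 / 4 = 68.6950
Σ(R_m − R̄_m)² = 266.4320  ⇒  Var(R_m) = 266.4320 / 4 = 66.6080
β = Cov / Var(R_m) = 68.6950 / 66.6080 = 1.0313
E(R) = R_f + β × MRP = 4.95% + 1.0313 × 7.52% = 12.71%

12.71%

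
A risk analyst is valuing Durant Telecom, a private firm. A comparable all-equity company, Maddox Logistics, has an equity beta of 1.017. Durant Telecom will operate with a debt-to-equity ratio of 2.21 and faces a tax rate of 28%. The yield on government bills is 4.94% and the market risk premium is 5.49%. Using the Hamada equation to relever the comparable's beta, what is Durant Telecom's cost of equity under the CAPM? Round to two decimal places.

β_L = β_U × [1 + (1 − t)(D/E)] = 1.017 × [1 + (1 − 0.28) × 2.21]
    = 1.017 × [1 + 0.72 × 2.21] = 1.017 × 2.5912 = 2.6353
E(R) = R_f + β_L × MRP = 4.94% + 2.6353 × 5.49% = 19.41%

19.41%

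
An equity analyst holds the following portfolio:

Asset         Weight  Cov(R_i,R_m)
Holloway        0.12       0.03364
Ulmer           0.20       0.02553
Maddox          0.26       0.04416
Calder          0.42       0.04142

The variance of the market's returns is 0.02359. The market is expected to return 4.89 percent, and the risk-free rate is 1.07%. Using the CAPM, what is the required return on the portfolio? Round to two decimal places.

β_Holloway = 0.03364 / 0.02359 = 1.4260
β_Ulmer = 0.02553 / 0.02359 = 1.0822
β_Maddox = 0.04416 / 0.02359 = 1.8720
β_Calder = 0.04142 / 0.02359 = 1.7558
β_P = Σ w_i β_i = 0.12×1.4260 + 0.20×1.0822 + 0.26×1.8720 + 0.42×1.7558 = 1.6117
MRP = 4.89% − 1.07% = 3.82%
E(R_P) = R_f + β_P × MRP = 1.07% + 1.6117 × 3.82% = 7.23%

7.23%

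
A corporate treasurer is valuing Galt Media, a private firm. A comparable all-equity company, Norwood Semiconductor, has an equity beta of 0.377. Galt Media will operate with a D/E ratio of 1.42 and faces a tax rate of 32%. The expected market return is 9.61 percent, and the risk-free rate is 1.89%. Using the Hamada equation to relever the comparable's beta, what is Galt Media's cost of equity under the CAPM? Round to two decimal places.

β_L = β_U × [1 + (1 − t)(D/E)] = 0.377 × [1 + (1 − 0.32) × 1.42]
    = 0.377 × [1 + 0.68 × 1.42] = 0.377 × 1.9656 = 0.7410
MRP = 9.61% − 1.89% = 7.72%
E(R) = R_f + β_L × MRP = 1.89% + 0.7410 × 7.72% = 7.61%

7.61%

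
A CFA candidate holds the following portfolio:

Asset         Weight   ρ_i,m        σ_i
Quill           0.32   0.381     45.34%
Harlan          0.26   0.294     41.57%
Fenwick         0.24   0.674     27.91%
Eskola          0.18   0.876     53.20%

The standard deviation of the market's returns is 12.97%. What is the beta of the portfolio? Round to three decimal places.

β_Quill = 0.381 × 45.34% / 12.97% = 1.3319
β_Harlan = 0.294 × 41.57% / 12.97% = 0.9423
β_Fenwick = 0.674 × 27.91% / 12.97% = 1.4504
β_Eskola = 0.876 × 53.20% / 12.97% = 3.5932
β_P = Σ w_i β_i = 0.32×1.3319 + 0.26×0.9423 + 0.24×1.4504 + 0.18×3.5932 = 1.6661

1.666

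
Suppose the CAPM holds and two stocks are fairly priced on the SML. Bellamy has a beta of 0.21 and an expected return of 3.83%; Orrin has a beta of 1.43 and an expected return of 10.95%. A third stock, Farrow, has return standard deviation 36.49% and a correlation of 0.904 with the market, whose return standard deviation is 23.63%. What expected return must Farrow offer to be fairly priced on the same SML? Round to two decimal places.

10.75%

MRP = (10.95% − 3.83%) / (1.43 − 0.21) = 5.8361%
R_f = 3.83% − 0.21 × 5.8361% = 2.6044%
β_Farrow = ρ·σ_i/σ_m = 0.904 × 36.49 / 23.63 = 1.3960
E(R_Farrow) = R_f + β × MRP = 2.6044% + 1.3960 × 5.8361% = 10.75%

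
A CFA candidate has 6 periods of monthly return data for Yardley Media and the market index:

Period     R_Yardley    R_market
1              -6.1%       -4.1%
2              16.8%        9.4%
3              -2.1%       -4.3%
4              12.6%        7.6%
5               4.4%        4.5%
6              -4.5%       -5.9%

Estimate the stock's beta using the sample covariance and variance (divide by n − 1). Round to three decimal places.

1.355

Mean R_i = (-6.1 + 16.8 − 2.1 + 12.6 + 4.4 − 4.5) / 6 = 3.5167%
Mean R_m = (-4.1 + 9.4 − 4.3 + 7.6 + 4.5 − 5.9) / 6 = 1.2000%
Σ(R_i − R̄_i)(R_m − R̄_m) = 308.7500  ⇒  Cov = 308.7500 / 5 = 61.7500
Σ(R_m − R̄_m)² = 227.8400  ⇒  Var(R_m) = 227.8400 / 5 = 45.5680
β = Cov / Var(R_m) = 61.7500 / 45.5680 = 1.3551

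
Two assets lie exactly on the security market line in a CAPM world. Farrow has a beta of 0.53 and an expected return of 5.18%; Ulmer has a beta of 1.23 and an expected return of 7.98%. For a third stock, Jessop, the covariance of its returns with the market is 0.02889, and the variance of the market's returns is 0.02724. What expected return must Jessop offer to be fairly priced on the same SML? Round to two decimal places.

7.30%

MRP = (7.98% − 5.18%) / (1.23 − 0.53) = 4.0000%
R_f = 5.18% − 0.53 × 4.0000% = 3.0600%
β_Jessop = Cov / Var(R_m) = 0.02889 / 0.02724 = 1.0606
E(R_Jessop) = R_f + β × MRP = 3.0600% + 1.0606 × 4.0000% = 7.30%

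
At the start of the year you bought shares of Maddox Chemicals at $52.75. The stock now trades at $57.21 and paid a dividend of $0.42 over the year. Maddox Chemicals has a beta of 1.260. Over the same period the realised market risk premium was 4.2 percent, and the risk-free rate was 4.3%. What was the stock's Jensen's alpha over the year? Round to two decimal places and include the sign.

Realised HPR = (P1 + D1 − P0) / P0 = (57.21 + 0.42 − 52.75) / 52.75 = 4.88 / 52.75 = 9.2512%
CAPM required = R_f + β·MRP = 4.3% + 1.260 × 4.2% = 9.5920%
α = realised − required = 9.2512% − 9.5920% = -0.34%

-0.34%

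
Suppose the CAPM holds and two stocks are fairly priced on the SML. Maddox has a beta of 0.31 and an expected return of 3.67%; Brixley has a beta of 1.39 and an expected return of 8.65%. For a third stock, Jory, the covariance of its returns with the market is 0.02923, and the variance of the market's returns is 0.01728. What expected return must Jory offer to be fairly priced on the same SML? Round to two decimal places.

10.04%

MRP = (8.65% − 3.67%) / (1.39 − 0.31) = 4.6111%
R_f = 3.67% − 0.31 × 4.6111% = 2.2406%
β_Jory = Cov / Var(R_m) = 0.02923 / 0.01728 = 1.6916
E(R_Jory) = R_f + β × MRP = 2.2406% + 1.6916 × 4.6111% = 10.04%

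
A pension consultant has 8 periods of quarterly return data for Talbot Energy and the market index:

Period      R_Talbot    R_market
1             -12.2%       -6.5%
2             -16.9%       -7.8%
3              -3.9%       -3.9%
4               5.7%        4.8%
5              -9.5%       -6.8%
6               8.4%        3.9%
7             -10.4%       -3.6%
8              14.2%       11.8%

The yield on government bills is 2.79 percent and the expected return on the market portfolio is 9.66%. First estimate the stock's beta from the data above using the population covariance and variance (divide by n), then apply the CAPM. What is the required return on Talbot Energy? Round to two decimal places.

13.31%

Mean R_i = (-12.2 − 16.9 − 3.9 + 5.7 − 9.5 + 8.4 − 10.4 + 14.2) / 8 = -3.0750%
Mean R_m = (-6.5 − 7.8 − 3.9 + 4.8 − 6.8 + 3.9 − 3.6 + 11.8) / 8 = -1.0125%
Σ(R_i − R̄_i)(R_m − R̄_m) = 531.1425  ⇒  Cov = 531.1425 / 8 = 66.3928
Σ(R_m − R̄_m)² = 346.7888  ⇒  Var(R_m) = 346.7888 / 8 = 43.3486
β = Cov / Var(R_m) = 66.3928 / 43.3486 = 1.5316
MRP = 9.66% − 2.79% = 6.87%
E(R) = R_f + β × MRP = 2.79% + 1.5316 × 6.87% = 13.31%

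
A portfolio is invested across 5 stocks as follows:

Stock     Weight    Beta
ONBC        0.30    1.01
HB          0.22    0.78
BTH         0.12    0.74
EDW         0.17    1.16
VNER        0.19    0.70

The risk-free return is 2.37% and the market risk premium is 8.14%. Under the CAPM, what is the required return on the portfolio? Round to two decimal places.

9.64%

β_P = Σ w_i β_i = 0.30×1.01 + 0.22×0.78 + 0.12×0.74 + 0.17×1.16 + 0.19×0.70 = 0.8936
E(R_P) = R_f + β_P × MRP = 2.37% + 0.8936 × 8.14% = 9.64%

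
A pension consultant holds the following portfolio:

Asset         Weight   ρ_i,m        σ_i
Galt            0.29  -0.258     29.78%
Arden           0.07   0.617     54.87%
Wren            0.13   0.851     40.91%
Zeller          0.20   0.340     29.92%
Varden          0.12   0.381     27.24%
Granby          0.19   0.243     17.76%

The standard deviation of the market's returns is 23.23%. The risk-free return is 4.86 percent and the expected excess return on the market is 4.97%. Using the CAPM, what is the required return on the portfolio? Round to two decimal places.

β_Galt = -0.258 × 29.78% / 23.23% = -0.3307
β_Arden = 0.617 × 54.87% / 23.23% = 1.4574
β_Wren = 0.851 × 40.91% / 23.23% = 1.4987
β_Zeller = 0.340 × 29.92% / 23.23% = 0.4379
β_Varden = 0.381 × 27.24% / 23.23% = 0.4468
β_Granby = 0.243 × 17.76% / 23.23% = 0.1858
β_P = Σ w_i β_i = 0.29×-0.3307 + 0.07×1.4574 + 0.13×1.4987 + 0.20×0.4379 + 0.12×0.4468 + 0.19×0.1858 = 0.3774
E(R_P) = R_f + β_P × MRP = 4.86% + 0.3774 × 4.97% = 6.74%

6.74%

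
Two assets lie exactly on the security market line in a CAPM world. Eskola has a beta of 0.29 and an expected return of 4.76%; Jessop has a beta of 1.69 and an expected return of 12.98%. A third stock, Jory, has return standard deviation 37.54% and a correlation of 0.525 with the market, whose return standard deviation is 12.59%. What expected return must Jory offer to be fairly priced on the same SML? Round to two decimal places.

12.25%

MRP = (12.98% − 4.76%) / (1.69 − 0.29) = 5.8714%
R_f = 4.76% − 0.29 × 5.8714% = 3.0573%
β_Jory = ρ·σ_i/σ_m = 0.525 × 37.54 / 12.59 = 1.5654
E(R_Jory) = R_f + β × MRP = 3.0573% + 1.5654 × 5.8714% = 12.25%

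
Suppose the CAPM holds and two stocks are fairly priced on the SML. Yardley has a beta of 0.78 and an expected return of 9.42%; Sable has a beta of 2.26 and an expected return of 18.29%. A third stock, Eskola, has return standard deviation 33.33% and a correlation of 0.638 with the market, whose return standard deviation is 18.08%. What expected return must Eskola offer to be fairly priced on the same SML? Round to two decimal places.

MRP = (18.29% − 9.42%) / (2.26 − 0.78) = 5.9932%
R_f = 9.42% − 0.78 × 5.9932% = 4.7453%
β_Eskola = ρ·σ_i/σ_m = 0.638 × 33.33 / 18.08 = 1.1761
E(R_Eskola) = R_f + β × MRP = 4.7453% + 1.1761 × 5.9932% = 11.79%

11.79%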